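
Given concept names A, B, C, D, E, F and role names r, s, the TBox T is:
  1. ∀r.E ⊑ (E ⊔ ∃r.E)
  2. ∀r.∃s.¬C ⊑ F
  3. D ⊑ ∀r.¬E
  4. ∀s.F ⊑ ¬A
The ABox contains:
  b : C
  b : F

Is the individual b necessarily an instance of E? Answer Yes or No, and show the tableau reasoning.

1. b : E?  L(b) = {C, F} ∪ {¬E}
   open: L(b) ⊇ {C, F, ¬D, ¬E, ∃r.¬E, …} (+ ∃-successors) — b ∉ E possible
2. Hence b : E: not entailed.

No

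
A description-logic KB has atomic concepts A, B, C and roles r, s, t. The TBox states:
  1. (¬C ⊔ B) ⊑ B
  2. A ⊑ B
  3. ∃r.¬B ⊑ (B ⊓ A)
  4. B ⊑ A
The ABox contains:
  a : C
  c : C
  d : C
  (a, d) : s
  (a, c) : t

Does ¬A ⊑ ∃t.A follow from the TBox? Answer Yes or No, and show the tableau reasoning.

No

1. ¬A ⊑ ∃t.A  ⇔  (¬A ⊓ ∀t.¬A) unsat w.r.t. T
   open: L(x₀) ⊇ {C, ¬A, ¬B, ∀r.B, ∀t.¬A}
2. Hence ¬A ⊑ ∃t.A: not entailed.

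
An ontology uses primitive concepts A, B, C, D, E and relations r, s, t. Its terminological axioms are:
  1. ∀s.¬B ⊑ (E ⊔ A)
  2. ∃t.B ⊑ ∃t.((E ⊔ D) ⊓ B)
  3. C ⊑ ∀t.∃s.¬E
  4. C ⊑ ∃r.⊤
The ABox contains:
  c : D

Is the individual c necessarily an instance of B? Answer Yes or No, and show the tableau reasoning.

1. c : B?  L(c) = {D} ∪ {¬B}
   open: L(c) ⊇ {D, ¬B, ¬C, ∀t.¬B, ∃s.B} (+ ∃-successors) — c ∉ B possible
2. Hence c : B: not entailed.

No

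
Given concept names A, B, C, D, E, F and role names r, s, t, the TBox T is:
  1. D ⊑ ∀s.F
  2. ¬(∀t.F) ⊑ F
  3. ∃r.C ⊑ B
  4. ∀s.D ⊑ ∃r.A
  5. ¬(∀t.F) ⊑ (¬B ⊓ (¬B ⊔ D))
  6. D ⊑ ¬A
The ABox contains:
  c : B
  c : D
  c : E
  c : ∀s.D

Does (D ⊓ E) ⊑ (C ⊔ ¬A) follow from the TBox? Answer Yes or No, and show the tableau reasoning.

Yes

1. (D ⊓ E) ⊑ (C ⊔ ¬A)  ⇔  ((D ⊓ E) ⊓ (¬C ⊓ A)) unsat w.r.t. T
   all branches close; clash {A, ¬A} at x₀
2. Hence (D ⊓ E) ⊑ (C ⊔ ¬A): entailed.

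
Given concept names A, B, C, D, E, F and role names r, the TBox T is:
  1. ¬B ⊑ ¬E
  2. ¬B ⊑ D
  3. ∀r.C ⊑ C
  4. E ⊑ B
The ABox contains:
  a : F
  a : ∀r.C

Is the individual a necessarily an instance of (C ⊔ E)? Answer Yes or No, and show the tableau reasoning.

1. a : (C ⊔ E)?  L(a) = {F, ∀r.C} ∪ {(¬C ⊓ ¬E)}
   clash {C, ¬C} at a — a ∈ (C ⊔ E)
2. Hence a : (C ⊔ E): entailed.

Yes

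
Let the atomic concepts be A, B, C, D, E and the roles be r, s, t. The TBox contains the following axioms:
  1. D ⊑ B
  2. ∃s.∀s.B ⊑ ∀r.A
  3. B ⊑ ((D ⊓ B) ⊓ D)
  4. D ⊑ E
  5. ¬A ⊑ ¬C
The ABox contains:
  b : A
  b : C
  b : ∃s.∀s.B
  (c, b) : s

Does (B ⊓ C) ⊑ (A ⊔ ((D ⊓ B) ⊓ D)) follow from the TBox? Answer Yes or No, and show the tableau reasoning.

1. (B ⊓ C) ⊑ (A ⊔ ((D ⊓ B) ⊓ D))  ⇔  ((B ⊓ C) ⊓ (¬A ⊓ ((¬D ⊔ ¬B) ⊔ ¬D))) unsat w.r.t. T
   all branches close; clash {C, ¬C} at x₀
2. Hence (B ⊓ C) ⊑ (A ⊔ ((D ⊓ B) ⊓ D)): entailed.

Yes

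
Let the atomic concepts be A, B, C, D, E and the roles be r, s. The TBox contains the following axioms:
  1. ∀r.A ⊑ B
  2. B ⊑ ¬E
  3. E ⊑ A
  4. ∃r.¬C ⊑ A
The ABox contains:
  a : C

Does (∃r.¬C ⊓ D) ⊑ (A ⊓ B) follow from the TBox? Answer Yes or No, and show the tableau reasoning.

No

1. (∃r.¬C ⊓ D) ⊑ (A ⊓ B)  ⇔  ((∃r.¬C ⊓ D) ⊓ (¬A ⊔ ¬B)) unsat w.r.t. T
   apply at x₀: ∃r.¬C⊑A
   open: L(x₀) ⊇ {A, D, ¬B, ¬E, ∃r.¬A, …} (+ ∃-successors)
2. Hence (∃r.¬C ⊓ D) ⊑ (A ⊓ B): not entailed.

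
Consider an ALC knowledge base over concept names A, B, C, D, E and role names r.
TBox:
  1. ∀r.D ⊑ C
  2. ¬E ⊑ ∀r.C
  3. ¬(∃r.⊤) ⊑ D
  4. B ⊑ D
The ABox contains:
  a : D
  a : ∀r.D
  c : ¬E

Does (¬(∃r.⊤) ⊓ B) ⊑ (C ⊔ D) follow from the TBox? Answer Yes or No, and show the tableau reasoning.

Yes

1. (¬(∃r.⊤) ⊓ B) ⊑ (C ⊔ D)  ⇔  ((∀r.⊥ ⊓ B) ⊓ (¬C ⊓ ¬D)) unsat w.r.t. T
   all branches close; clash {D, ¬D} at x₀
2. Hence (¬(∃r.⊤) ⊓ B) ⊑ (C ⊔ D): entailed.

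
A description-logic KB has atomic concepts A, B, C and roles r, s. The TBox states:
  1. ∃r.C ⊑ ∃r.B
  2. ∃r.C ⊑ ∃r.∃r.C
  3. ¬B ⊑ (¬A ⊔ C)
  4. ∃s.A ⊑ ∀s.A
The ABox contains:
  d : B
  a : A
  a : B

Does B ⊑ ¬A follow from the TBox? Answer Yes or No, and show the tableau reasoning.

1. B ⊑ ¬A  ⇔  (B ⊓ A) unsat w.r.t. T
   open: L(x₀) ⊇ {A, B, ∀r.¬C, ∀s.¬A}
2. Hence B ⊑ ¬A: not entailed.

No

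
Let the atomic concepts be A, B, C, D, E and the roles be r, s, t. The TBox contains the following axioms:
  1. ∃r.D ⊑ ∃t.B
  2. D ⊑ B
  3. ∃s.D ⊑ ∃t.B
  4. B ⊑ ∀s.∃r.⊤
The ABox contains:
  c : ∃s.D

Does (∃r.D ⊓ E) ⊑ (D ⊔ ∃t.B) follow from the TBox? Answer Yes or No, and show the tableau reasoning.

Yes

1. (∃r.D ⊓ E) ⊑ (D ⊔ ∃t.B)  ⇔  ((∃r.D ⊓ E) ⊓ (¬D ⊓ ∀t.¬B)) unsat w.r.t. T
   all branches close; clash {B, ¬B} at an ∃-successor
2. Hence (∃r.D ⊓ E) ⊑ (D ⊔ ∃t.B): entailed.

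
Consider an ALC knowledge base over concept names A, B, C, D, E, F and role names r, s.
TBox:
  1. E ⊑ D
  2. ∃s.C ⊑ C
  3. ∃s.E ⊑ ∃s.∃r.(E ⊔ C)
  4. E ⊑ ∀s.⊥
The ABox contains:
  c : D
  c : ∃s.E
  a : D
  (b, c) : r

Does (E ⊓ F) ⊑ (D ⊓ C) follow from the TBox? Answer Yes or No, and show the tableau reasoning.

No

1. (E ⊓ F) ⊑ (D ⊓ C)  ⇔  ((E ⊓ F) ⊓ (¬D ⊔ ¬C)) unsat w.r.t. T
   apply at x₀: E⊑D; E⊑∀s.⊥
   open: L(x₀) ⊇ {D, E, F, ¬C, ∀s.¬C, …}
2. Hence (E ⊓ F) ⊑ (D ⊓ C): not entailed.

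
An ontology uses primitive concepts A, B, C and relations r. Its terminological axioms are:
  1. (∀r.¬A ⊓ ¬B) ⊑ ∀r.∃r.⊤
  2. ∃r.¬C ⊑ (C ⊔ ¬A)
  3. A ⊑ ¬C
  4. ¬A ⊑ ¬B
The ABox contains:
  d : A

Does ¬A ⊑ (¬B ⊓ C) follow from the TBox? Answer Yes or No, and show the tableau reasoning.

No

1. ¬A ⊑ (¬B ⊓ C)  ⇔  (¬A ⊓ (B ⊔ ¬C)) unsat w.r.t. T
   apply at x₀: ¬A⊑¬B
   open: L(x₀) ⊇ {¬A, ¬B, ¬C, ∃r.A} (+ ∃-successors)
2. Hence ¬A ⊑ (¬B ⊓ C): not entailed.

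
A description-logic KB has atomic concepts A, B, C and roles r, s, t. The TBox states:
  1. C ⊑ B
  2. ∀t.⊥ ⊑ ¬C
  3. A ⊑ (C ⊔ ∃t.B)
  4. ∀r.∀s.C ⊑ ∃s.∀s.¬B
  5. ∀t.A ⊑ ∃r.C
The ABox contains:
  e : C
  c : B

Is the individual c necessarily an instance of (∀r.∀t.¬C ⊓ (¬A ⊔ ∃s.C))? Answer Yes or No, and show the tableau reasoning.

No

1. c : (∀r.∀t.¬C ⊓ (¬A ⊔ ∃s.C))?  L(c) = {B} ∪ {(∃r.∃t.C ⊔ (A ⊓ ∀s.¬C))}
   open: L(c) ⊇ {B, ¬A, ∃r.∃s.¬C, ∃r.∃t.C, ∃t.¬A, …} (+ ∃-successors) — c ∉ (∀r.∀t.¬C ⊓ (¬A ⊔ ∃s.C)) possible
2. Hence c : (∀r.∀t.¬C ⊓ (¬A ⊔ ∃s.C)): not entailed.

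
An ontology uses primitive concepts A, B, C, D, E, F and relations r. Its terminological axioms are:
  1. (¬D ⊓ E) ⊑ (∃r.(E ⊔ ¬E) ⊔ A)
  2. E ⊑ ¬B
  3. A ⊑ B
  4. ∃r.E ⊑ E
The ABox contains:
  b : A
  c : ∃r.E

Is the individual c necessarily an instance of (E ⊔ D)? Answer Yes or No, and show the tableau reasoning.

Yes

1. c : (E ⊔ D)?  L(c) = {∃r.E} ∪ {(¬E ⊓ ¬D)}
   clash {E, ¬E} at c — c ∈ (E ⊔ D)
2. Hence c : (E ⊔ D): entailed.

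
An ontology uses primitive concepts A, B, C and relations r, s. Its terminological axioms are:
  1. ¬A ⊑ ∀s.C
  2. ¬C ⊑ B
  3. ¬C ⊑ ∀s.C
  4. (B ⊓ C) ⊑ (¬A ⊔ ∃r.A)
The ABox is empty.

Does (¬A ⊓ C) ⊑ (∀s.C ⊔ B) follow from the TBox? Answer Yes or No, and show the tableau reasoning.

Yes

1. (¬A ⊓ C) ⊑ (∀s.C ⊔ B)  ⇔  ((¬A ⊓ C) ⊓ (∃s.¬C ⊓ ¬B)) unsat w.r.t. T
   all branches close; clash {C, ¬C} at an ∃-successor
2. Hence (¬A ⊓ C) ⊑ (∀s.C ⊔ B): entailed.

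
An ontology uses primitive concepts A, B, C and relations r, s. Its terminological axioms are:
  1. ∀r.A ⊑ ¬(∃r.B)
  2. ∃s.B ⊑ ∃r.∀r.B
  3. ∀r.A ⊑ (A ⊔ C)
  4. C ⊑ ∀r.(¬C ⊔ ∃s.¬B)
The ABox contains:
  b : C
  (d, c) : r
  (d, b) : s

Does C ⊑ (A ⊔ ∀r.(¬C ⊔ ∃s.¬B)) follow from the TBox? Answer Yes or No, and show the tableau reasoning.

Yes

1. C ⊑ (A ⊔ ∀r.(¬C ⊔ ∃s.¬B))  ⇔  (C ⊓ (¬A ⊓ ∃r.(C ⊓ ∀s.B))) unsat w.r.t. T
   all branches close; clash {B, ¬B} at an ∃-successor
2. Hence C ⊑ (A ⊔ ∀r.(¬C ⊔ ∃s.¬B)): entailed.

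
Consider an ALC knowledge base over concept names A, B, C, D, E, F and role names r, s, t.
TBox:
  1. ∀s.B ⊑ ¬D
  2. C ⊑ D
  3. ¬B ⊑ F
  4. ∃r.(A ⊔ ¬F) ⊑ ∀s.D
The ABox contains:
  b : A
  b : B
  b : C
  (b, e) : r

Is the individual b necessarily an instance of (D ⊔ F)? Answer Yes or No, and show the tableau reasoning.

1. b : (D ⊔ F)?  L(b) = {A, B, C} ∪ {(¬D ⊓ ¬F)}
   clash {D, ¬D} at b — b ∈ (D ⊔ F)
2. Hence b : (D ⊔ F): entailed.

Yes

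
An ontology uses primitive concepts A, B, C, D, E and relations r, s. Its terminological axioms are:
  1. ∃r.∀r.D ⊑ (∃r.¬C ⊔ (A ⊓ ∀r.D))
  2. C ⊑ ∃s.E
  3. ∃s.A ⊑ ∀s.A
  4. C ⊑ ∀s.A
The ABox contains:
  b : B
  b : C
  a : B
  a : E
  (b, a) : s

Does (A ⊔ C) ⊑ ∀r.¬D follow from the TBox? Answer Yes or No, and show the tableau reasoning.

1. (A ⊔ C) ⊑ ∀r.¬D  ⇔  ((A ⊔ C) ⊓ ∃r.D) unsat w.r.t. T
   open: L(x₀) ⊇ {A, ¬C, ∀r.∃r.¬D, ∀s.¬A, ∃r.D} (+ ∃-successors)
2. Hence (A ⊔ C) ⊑ ∀r.¬D: not entailed.

No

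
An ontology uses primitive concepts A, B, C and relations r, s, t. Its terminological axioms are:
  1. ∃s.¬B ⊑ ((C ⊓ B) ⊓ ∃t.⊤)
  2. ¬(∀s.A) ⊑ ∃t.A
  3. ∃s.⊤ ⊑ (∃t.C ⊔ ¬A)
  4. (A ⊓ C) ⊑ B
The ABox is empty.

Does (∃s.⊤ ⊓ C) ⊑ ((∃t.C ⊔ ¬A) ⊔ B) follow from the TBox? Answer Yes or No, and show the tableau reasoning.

Yes

1. (∃s.⊤ ⊓ C) ⊑ ((∃t.C ⊔ ¬A) ⊔ B)  ⇔  ((∃s.⊤ ⊓ C) ⊓ ((∀t.¬C ⊓ A) ⊓ ¬B)) unsat w.r.t. T
   all branches close; clash {B, ¬B} at x₀
2. Hence (∃s.⊤ ⊓ C) ⊑ ((∃t.C ⊔ ¬A) ⊔ B): entailed.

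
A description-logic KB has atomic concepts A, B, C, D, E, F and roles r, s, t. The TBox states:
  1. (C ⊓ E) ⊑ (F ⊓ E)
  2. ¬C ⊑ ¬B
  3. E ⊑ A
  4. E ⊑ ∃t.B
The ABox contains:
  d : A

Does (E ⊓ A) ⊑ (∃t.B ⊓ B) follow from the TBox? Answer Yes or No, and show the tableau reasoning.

1. (E ⊓ A) ⊑ (∃t.B ⊓ B)  ⇔  ((E ⊓ A) ⊓ (∀t.¬B ⊔ ¬B)) unsat w.r.t. T
   apply at x₀: E⊑∃t.B
   open: L(x₀) ⊇ {A, C, E, F, ¬B, …} (+ ∃-successors)
2. Hence (E ⊓ A) ⊑ (∃t.B ⊓ B): not entailed.

No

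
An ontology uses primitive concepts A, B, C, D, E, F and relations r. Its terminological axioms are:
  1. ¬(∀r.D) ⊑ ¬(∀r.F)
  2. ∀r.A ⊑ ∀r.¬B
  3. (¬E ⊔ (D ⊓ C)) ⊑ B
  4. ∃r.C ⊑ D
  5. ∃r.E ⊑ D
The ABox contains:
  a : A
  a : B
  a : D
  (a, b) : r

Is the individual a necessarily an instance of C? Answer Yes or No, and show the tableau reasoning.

No

1. a : C?  L(a) = {A, B, D} ∪ {¬C}
   open: L(a) ⊇ {A, B, D, ¬C, ∀r.D, …} (+ ∃-successors) — a ∉ C possible
2. Hence a : C: not entailed.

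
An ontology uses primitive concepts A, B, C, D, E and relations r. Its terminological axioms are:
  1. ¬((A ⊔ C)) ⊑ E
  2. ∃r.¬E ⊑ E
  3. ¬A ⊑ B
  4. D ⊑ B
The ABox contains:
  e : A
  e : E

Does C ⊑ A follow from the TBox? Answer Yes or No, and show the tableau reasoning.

No

1. C ⊑ A  ⇔  (C ⊓ ¬A) unsat w.r.t. T
   apply at x₀: ¬A⊑B
   open: L(x₀) ⊇ {B, C, ¬A, ∀r.E}
2. Hence C ⊑ A: not entailed.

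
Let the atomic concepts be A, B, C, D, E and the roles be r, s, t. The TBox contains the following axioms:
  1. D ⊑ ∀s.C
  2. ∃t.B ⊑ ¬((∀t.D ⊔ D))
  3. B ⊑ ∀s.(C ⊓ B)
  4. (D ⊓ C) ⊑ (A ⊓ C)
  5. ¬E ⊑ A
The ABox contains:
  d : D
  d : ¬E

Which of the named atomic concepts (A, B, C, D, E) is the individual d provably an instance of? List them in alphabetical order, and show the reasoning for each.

1. d : A?  L(d) = {D, ¬E} ∪ {¬A}
   clash {A, ¬A} at d — d ∈ A
2. d : B?  L(d) = {D, ¬E} ∪ {¬B}
   apply at d: D⊑∀s.C; ¬E⊑A
   open: L(d) ⊇ {A, D, ¬B, ¬C, ¬E, …} — d ∉ B possible
3. d : C?  L(d) = {D, ¬E} ∪ {¬C}
   apply at d: D⊑∀s.C; ¬E⊑A
   open: L(d) ⊇ {A, D, ¬B, ¬C, ¬E, …} — d ∉ C possible
4. d : D?  L(d) = {D, ¬E} ∪ {¬D}
   clash {D, ¬D} at d — d ∈ D
5. d : E?  L(d) = {D, ¬E} ∪ {¬E}
   apply at d: D⊑∀s.C; ¬E⊑A
   open: L(d) ⊇ {A, D, ¬B, ¬C, ¬E, …} — d ∉ E possible
6. Entailed for d: {A, D}

{A, D}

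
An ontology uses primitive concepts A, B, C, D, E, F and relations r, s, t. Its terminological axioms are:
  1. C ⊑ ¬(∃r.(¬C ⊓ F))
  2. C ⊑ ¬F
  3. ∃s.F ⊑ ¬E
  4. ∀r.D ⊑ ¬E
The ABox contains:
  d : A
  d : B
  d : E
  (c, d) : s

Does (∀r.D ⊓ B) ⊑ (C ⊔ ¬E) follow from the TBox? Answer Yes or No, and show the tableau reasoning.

Yes

1. (∀r.D ⊓ B) ⊑ (C ⊔ ¬E)  ⇔  ((∀r.D ⊓ B) ⊓ (¬C ⊓ E)) unsat w.r.t. T
   all branches close; clash {E, ¬E} at x₀
2. Hence (∀r.D ⊓ B) ⊑ (C ⊔ ¬E): entailed.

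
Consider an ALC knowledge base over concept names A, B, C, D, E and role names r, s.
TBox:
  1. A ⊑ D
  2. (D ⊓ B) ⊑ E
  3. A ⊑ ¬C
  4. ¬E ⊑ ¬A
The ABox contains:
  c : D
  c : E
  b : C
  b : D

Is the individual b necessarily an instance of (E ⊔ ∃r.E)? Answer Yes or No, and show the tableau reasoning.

No

1. b : (E ⊔ ∃r.E)?  L(b) = {C, D} ∪ {(¬E ⊓ ∀r.¬E)}
   apply at b: ¬E⊑¬A
   open: L(b) ⊇ {C, D, ¬A, ¬B, ¬E, …} — b ∉ (E ⊔ ∃r.E) possible
2. Hence b : (E ⊔ ∃r.E): not entailed.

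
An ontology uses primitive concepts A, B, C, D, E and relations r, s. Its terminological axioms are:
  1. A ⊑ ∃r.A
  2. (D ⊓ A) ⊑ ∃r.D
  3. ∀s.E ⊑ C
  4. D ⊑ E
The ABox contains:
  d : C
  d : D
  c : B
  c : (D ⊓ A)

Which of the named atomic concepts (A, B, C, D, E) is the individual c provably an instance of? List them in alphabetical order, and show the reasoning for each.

1. c : A?  L(c) = {B, (D ⊓ A)} ∪ {¬A}
   clash {A, ¬A} at c — c ∈ A
2. c : B?  L(c) = {B, (D ⊓ A)} ∪ {¬B}
   clash {B, ¬B} at c — c ∈ B
3. c : C?  L(c) = {B, (D ⊓ A)} ∪ {¬C}
   apply at c: A⊑∃r.A; (D ⊓ A)⊑∃r.D; D⊑E
   open: L(c) ⊇ {A, B, D, E, ¬C, …} (+ ∃-successors) — c ∉ C possible
4. c : D?  L(c) = {B, (D ⊓ A)} ∪ {¬D}
   clash {D, ¬D} at c — c ∈ D
5. c : E?  L(c) = {B, (D ⊓ A)} ∪ {¬E}
   clash {E, ¬E} at c — c ∈ E
6. Entailed for c: {A, B, D, E}

{A, B, D, E}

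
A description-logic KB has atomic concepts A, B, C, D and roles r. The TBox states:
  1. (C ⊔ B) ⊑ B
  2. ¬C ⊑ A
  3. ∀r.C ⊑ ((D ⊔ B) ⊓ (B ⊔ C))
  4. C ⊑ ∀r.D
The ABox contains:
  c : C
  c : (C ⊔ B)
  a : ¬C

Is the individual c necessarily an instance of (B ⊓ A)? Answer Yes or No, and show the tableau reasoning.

No

1. c : (B ⊓ A)?  L(c) = {C, (C ⊔ B)} ∪ {(¬B ⊔ ¬A)}
   apply at c: (C ⊔ B)⊑B; C⊑∀r.D
   open: L(c) ⊇ {B, C, ¬A, ∀r.D, ∃r.¬C} (+ ∃-successors) — c ∉ (B ⊓ A) possible
2. Hence c : (B ⊓ A): not entailed.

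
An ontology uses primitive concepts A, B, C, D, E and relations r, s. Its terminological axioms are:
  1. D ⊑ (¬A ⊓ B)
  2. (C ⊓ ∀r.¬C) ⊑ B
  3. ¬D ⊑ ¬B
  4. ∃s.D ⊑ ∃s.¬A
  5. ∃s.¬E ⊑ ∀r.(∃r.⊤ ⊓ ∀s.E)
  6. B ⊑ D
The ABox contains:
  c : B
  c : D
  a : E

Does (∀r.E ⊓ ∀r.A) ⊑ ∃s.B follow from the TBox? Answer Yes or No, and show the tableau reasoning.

1. (∀r.E ⊓ ∀r.A) ⊑ ∃s.B  ⇔  ((∀r.E ⊓ ∀r.A) ⊓ ∀s.¬B) unsat w.r.t. T
   open: L(x₀) ⊇ {B, D, ¬A, ¬C, ∀r.A, …}
2. Hence (∀r.E ⊓ ∀r.A) ⊑ ∃s.B: not entailed.

No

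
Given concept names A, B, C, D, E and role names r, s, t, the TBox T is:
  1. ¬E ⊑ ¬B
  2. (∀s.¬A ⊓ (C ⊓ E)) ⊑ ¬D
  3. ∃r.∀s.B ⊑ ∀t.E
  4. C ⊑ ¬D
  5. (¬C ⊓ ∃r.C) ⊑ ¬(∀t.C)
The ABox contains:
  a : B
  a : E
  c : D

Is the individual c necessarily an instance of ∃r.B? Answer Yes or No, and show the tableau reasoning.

No

1. c : ∃r.B?  L(c) = {D} ∪ {∀r.¬B}
   open: L(c) ⊇ {D, E, ¬C, ∀r.¬B, ∀r.¬C, …} (+ ∃-successors) — c ∉ ∃r.B possible
2. Hence c : ∃r.B: not entailed.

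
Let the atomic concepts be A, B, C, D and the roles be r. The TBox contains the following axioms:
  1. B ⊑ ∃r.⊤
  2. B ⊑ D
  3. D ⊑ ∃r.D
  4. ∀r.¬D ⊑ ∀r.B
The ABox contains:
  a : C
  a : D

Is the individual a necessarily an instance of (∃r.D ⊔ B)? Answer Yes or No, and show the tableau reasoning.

Yes

1. a : (∃r.D ⊔ B)?  L(a) = {C, D} ∪ {(∀r.¬D ⊓ ¬B)}
   clash {D, ¬D} at an ∃-successor — a ∈ (∃r.D ⊔ B)
2. Hence a : (∃r.D ⊔ B): entailed.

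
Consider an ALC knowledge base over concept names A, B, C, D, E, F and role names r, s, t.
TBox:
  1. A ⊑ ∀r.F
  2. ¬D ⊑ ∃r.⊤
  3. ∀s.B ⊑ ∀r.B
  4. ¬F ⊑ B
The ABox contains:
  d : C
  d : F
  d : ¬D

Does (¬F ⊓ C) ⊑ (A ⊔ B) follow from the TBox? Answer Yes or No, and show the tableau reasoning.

Yes

1. (¬F ⊓ C) ⊑ (A ⊔ B)  ⇔  ((¬F ⊓ C) ⊓ (¬A ⊓ ¬B)) unsat w.r.t. T
   all branches close; clash {B, ¬B} at x₀
2. Hence (¬F ⊓ C) ⊑ (A ⊔ B): entailed.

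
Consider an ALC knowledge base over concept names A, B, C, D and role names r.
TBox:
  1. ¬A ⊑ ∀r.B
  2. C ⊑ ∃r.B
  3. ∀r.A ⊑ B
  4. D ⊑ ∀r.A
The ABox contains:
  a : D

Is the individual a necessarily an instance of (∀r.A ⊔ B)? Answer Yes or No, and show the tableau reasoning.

Yes

1. a : (∀r.A ⊔ B)?  L(a) = {D} ∪ {(∃r.¬A ⊓ ¬B)}
   clash {A, ¬A} at an ∃-successor — a ∈ (∀r.A ⊔ B)
2. Hence a : (∀r.A ⊔ B): entailed.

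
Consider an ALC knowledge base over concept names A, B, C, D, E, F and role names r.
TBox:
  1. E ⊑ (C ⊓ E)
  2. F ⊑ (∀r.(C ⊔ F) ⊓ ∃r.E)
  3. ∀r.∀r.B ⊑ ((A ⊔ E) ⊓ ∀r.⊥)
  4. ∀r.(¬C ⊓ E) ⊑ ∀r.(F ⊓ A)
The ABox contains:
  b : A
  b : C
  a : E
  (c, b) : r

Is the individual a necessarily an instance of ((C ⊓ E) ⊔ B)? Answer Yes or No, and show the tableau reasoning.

1. a : ((C ⊓ E) ⊔ B)?  L(a) = {E} ∪ {((¬C ⊔ ¬E) ⊓ ¬B)}
   clash {E, ¬E} at a — a ∈ ((C ⊓ E) ⊔ B)
2. Hence a : ((C ⊓ E) ⊔ B): entailed.

Yes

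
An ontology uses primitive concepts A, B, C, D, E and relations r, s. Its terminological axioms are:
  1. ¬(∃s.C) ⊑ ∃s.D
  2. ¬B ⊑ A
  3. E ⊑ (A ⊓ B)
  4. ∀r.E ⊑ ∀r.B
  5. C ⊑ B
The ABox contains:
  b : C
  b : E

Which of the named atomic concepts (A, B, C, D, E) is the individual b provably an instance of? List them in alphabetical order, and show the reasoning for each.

{A, B, C, E}

1. b : A?  L(b) = {C, E} ∪ {¬A}
   clash {A, ¬A} at b — b ∈ A
2. b : B?  L(b) = {C, E} ∪ {¬B}
   clash {B, ¬B} at b — b ∈ B
3. b : C?  L(b) = {C, E} ∪ {¬C}
   clash {C, ¬C} at b — b ∈ C
4. b : D?  L(b) = {C, E} ∪ {¬D}
   apply at b: E⊑(A ⊓ B); C⊑B
   open: L(b) ⊇ {A, B, C, E, ¬D, …} (+ ∃-successors) — b ∉ D possible
5. b : E?  L(b) = {C, E} ∪ {¬E}
   clash {E, ¬E} at b — b ∈ E
6. Entailed for b: {A, B, C, E}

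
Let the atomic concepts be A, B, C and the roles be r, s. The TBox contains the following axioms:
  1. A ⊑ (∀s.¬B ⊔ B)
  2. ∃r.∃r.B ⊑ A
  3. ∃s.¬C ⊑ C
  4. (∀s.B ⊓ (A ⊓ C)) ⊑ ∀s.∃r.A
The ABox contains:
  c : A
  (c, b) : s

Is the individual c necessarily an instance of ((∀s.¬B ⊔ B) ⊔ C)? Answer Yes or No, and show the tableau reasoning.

1. c : ((∀s.¬B ⊔ B) ⊔ C)?  L(c) = {A} ∪ {((∃s.B ⊓ ¬B) ⊓ ¬C)}
   clash {C, ¬C} at c — c ∈ ((∀s.¬B ⊔ B) ⊔ C)
2. Hence c : ((∀s.¬B ⊔ B) ⊔ C): entailed.

Yes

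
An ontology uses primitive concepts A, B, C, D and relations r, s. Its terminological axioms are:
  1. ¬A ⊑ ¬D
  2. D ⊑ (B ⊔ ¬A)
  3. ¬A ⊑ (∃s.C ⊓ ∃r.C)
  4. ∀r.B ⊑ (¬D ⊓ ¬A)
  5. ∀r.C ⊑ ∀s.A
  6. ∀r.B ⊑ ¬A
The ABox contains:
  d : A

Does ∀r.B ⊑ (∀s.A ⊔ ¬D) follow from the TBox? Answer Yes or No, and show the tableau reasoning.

Yes

1. ∀r.B ⊑ (∀s.A ⊔ ¬D)  ⇔  (∀r.B ⊓ (∃s.¬A ⊓ D)) unsat w.r.t. T
   all branches close; clash {D, ¬D} at x₀
2. Hence ∀r.B ⊑ (∀s.A ⊔ ¬D): entailed.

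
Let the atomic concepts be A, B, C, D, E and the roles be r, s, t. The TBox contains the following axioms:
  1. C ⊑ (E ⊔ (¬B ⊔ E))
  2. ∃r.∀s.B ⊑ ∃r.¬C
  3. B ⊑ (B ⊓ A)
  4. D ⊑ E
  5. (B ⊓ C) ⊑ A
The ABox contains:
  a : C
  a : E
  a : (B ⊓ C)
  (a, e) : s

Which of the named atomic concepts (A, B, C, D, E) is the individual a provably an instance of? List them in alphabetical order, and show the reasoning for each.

{A, B, C, E}

1. a : A?  L(a) = {C, E, (B ⊓ C)} ∪ {¬A}
   clash {A, ¬A} at a — a ∈ A
2. a : B?  L(a) = {C, E, (B ⊓ C)} ∪ {¬B}
   clash {B, ¬B} at a — a ∈ B
3. a : C?  L(a) = {C, E, (B ⊓ C)} ∪ {¬C}
   clash {C, ¬C} at a — a ∈ C
4. a : D?  L(a) = {C, E, (B ⊓ C)} ∪ {¬D}
   apply at a: C⊑(E ⊔ (¬B ⊔ E)); B⊑(B ⊓ A); (B ⊓ C)⊑A
   open: L(a) ⊇ {A, B, C, E, ¬D, …} — a ∉ D possible
5. a : E?  L(a) = {C, E, (B ⊓ C)} ∪ {¬E}
   clash {E, ¬E} at a — a ∈ E
6. Entailed for a: {A, B, C, E}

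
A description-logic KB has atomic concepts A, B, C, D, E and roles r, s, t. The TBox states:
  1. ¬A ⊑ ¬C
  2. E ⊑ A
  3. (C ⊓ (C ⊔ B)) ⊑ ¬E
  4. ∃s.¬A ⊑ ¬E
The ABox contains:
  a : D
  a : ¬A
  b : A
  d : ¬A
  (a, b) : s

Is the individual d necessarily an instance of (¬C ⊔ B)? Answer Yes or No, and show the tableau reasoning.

Yes

1. d : (¬C ⊔ B)?  L(d) = {¬A} ∪ {(C ⊓ ¬B)}
   clash {C, ¬C} at d — d ∈ (¬C ⊔ B)
2. Hence d : (¬C ⊔ B): entailed.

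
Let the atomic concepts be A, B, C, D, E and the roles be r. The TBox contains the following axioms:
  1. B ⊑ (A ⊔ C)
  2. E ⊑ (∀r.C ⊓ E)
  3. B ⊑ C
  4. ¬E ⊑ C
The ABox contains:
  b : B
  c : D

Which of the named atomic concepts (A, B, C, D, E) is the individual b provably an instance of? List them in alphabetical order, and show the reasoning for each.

{B, C}

1. b : A?  L(b) = {B} ∪ {¬A}
   apply at b: B⊑(A ⊔ C); B⊑C
   open: L(b) ⊇ {B, C, E, ¬A, ∀r.C} — b ∉ A possible
2. b : B?  L(b) = {B} ∪ {¬B}
   clash {B, ¬B} at b — b ∈ B
3. b : C?  L(b) = {B} ∪ {¬C}
   clash {C, ¬C} at b — b ∈ C
4. b : D?  L(b) = {B} ∪ {¬D}
   apply at b: B⊑(A ⊔ C); B⊑C
   open: L(b) ⊇ {A, B, C, E, ¬D, …} — b ∉ D possible
5. b : E?  L(b) = {B} ∪ {¬E}
   apply at b: B⊑(A ⊔ C); B⊑C; ¬E⊑C
   open: L(b) ⊇ {B, C, ¬E} — b ∉ E possible
6. Entailed for b: {B, C}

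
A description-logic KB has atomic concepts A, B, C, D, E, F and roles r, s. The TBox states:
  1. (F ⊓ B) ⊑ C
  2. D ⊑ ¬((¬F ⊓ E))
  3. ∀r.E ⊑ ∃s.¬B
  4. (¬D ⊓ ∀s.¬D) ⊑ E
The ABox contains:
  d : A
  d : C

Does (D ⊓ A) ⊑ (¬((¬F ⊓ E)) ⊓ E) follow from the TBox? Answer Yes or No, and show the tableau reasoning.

No

1. (D ⊓ A) ⊑ (¬((¬F ⊓ E)) ⊓ E)  ⇔  ((D ⊓ A) ⊓ ((¬F ⊓ E) ⊔ ¬E)) unsat w.r.t. T
   apply at x₀: D⊑¬((¬F ⊓ E))
   open: L(x₀) ⊇ {A, D, ¬E, ¬F, ∃r.¬E} (+ ∃-successors)
2. Hence (D ⊓ A) ⊑ (¬((¬F ⊓ E)) ⊓ E): not entailed.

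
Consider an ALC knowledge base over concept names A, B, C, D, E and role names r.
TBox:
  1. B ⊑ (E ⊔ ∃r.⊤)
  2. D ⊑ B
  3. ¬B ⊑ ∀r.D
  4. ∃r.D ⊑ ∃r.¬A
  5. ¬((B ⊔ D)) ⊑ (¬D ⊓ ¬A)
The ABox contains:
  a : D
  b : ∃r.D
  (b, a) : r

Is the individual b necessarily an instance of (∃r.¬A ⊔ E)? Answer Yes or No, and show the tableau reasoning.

1. b : (∃r.¬A ⊔ E)?  L(b) = {∃r.D} ∪ {(∀r.A ⊓ ¬E)}
   clash {A, ¬A} at an ∃-successor — b ∈ (∃r.¬A ⊔ E)
2. Hence b : (∃r.¬A ⊔ E): entailed.

Yes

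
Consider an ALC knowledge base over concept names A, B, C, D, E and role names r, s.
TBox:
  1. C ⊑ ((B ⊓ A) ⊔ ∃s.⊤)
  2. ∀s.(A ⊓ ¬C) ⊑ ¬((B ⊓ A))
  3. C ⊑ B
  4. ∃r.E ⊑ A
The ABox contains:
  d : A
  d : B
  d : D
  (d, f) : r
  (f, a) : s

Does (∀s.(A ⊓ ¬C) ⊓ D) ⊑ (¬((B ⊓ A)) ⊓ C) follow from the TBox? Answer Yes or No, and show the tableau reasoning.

1. (∀s.(A ⊓ ¬C) ⊓ D) ⊑ (¬((B ⊓ A)) ⊓ C)  ⇔  ((∀s.(A ⊓ ¬C) ⊓ D) ⊓ ((B ⊓ A) ⊔ ¬C)) unsat w.r.t. T
   apply at x₀: ∀s.(A ⊓ ¬C)⊑¬((B ⊓ A))
   open: L(x₀) ⊇ {D, ¬B, ¬C, ∀r.¬E, ∀s.(A ⊓ ¬C)}
2. Hence (∀s.(A ⊓ ¬C) ⊓ D) ⊑ (¬((B ⊓ A)) ⊓ C): not entailed.

No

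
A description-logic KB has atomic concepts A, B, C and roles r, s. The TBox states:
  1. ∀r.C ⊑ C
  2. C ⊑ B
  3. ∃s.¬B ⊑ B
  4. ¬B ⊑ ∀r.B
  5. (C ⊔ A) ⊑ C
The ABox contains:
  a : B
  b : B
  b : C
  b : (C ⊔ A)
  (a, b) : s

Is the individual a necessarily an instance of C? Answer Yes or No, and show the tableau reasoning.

1. a : C?  L(a) = {B} ∪ {¬C}
   open: L(a) ⊇ {B, ¬A, ¬C, ∃r.¬C} (+ ∃-successors) — a ∉ C possible
2. Hence a : C: not entailed.

No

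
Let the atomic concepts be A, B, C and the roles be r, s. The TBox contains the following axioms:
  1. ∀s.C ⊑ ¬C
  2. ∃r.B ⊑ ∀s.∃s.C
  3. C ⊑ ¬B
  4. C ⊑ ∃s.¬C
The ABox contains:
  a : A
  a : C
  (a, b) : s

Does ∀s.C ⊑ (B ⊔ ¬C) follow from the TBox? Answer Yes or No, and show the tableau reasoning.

Yes

1. ∀s.C ⊑ (B ⊔ ¬C)  ⇔  (∀s.C ⊓ (¬B ⊓ C)) unsat w.r.t. T
   all branches close; clash {C, ¬C} at an ∃-successor
2. Hence ∀s.C ⊑ (B ⊔ ¬C): entailed.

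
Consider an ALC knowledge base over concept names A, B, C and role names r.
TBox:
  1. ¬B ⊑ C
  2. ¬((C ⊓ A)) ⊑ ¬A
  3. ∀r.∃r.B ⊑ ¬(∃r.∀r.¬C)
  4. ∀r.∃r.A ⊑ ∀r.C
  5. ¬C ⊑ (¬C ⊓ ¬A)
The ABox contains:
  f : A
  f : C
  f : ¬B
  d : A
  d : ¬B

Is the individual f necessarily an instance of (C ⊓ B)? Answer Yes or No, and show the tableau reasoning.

No

1. f : (C ⊓ B)?  L(f) = {A, C, ¬B} ∪ {(¬C ⊔ ¬B)}
   open: L(f) ⊇ {A, C, ¬B, ∃r.∀r.¬A, ∃r.∀r.¬B} (+ ∃-successors) — f ∉ (C ⊓ B) possible
2. Hence f : (C ⊓ B): not entailed.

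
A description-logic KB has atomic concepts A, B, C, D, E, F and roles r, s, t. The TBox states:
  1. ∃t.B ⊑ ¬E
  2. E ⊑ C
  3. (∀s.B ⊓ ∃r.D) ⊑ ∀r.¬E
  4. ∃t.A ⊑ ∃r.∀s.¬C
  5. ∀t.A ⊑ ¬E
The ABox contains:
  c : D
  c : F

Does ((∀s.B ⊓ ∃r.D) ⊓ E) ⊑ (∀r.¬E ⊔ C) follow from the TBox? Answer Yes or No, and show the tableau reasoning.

1. ((∀s.B ⊓ ∃r.D) ⊓ E) ⊑ (∀r.¬E ⊔ C)  ⇔  (((∀s.B ⊓ ∃r.D) ⊓ E) ⊓ (∃r.E ⊓ ¬C)) unsat w.r.t. T
   all branches close; clash {C, ¬C} at x₀
2. Hence ((∀s.B ⊓ ∃r.D) ⊓ E) ⊑ (∀r.¬E ⊔ C): entailed.

Yes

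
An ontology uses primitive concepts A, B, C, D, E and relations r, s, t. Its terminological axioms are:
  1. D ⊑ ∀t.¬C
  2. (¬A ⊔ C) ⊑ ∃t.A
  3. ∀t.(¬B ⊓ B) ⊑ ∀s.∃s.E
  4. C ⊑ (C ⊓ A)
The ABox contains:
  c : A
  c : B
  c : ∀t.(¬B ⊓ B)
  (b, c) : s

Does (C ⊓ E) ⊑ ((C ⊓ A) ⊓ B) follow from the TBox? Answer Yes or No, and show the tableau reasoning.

No

1. (C ⊓ E) ⊑ ((C ⊓ A) ⊓ B)  ⇔  ((C ⊓ E) ⊓ ((¬C ⊔ ¬A) ⊔ ¬B)) unsat w.r.t. T
   apply at x₀: C⊑(C ⊓ A)
   open: L(x₀) ⊇ {A, C, E, ¬B, ¬D, …} (+ ∃-successors)
2. Hence (C ⊓ E) ⊑ ((C ⊓ A) ⊓ B): not entailed.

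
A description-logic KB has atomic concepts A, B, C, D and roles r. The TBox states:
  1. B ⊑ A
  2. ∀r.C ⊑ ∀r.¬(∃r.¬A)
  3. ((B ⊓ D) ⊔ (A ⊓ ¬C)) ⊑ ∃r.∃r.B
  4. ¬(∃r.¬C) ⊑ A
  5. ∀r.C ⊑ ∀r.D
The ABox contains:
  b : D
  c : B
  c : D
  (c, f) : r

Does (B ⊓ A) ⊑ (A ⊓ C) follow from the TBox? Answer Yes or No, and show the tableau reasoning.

1. (B ⊓ A) ⊑ (A ⊓ C)  ⇔  ((B ⊓ A) ⊓ (¬A ⊔ ¬C)) unsat w.r.t. T
   open: L(x₀) ⊇ {A, B, ¬C, ∃r.¬C, ∃r.∃r.B} (+ ∃-successors)
2. Hence (B ⊓ A) ⊑ (A ⊓ C): not entailed.

No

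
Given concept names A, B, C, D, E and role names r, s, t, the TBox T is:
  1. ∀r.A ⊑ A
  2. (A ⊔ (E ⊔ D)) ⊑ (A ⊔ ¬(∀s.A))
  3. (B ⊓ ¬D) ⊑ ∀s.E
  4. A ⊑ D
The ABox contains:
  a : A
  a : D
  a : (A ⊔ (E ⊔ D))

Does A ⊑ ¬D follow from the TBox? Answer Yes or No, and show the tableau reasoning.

1. A ⊑ ¬D  ⇔  (A ⊓ D) unsat w.r.t. T
   open: L(x₀) ⊇ {A, D}
2. Hence A ⊑ ¬D: not entailed.

No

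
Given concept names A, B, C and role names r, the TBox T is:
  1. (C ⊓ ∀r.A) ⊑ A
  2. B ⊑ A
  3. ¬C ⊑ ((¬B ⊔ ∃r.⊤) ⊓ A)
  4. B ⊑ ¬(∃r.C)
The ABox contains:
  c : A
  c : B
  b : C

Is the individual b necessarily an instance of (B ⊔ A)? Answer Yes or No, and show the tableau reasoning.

1. b : (B ⊔ A)?  L(b) = {C} ∪ {(¬B ⊓ ¬A)}
   open: L(b) ⊇ {C, ¬A, ¬B, ∃r.¬A} (+ ∃-successors) — b ∉ (B ⊔ A) possible
2. Hence b : (B ⊔ A): not entailed.

No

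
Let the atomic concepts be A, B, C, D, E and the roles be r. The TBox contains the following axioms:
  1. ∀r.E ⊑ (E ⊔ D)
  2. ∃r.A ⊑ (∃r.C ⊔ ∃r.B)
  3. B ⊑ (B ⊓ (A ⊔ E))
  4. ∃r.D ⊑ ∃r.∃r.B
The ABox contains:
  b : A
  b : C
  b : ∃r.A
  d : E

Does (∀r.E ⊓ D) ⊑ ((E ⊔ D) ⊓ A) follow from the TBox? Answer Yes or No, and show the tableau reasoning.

1. (∀r.E ⊓ D) ⊑ ((E ⊔ D) ⊓ A)  ⇔  ((∀r.E ⊓ D) ⊓ ((¬E ⊓ ¬D) ⊔ ¬A)) unsat w.r.t. T
   apply at x₀: ∀r.E⊑(E ⊔ D)
   open: L(x₀) ⊇ {D, ¬A, ¬B, ∀r.E, ∀r.¬A, …}
2. Hence (∀r.E ⊓ D) ⊑ ((E ⊔ D) ⊓ A): not entailed.

No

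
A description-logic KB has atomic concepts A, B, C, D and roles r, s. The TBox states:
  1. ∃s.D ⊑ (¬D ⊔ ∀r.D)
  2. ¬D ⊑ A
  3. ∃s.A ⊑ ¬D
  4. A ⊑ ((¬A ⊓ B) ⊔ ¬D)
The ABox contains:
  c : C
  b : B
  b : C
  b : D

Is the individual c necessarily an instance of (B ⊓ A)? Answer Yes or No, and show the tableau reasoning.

No

1. c : (B ⊓ A)?  L(c) = {C} ∪ {(¬B ⊔ ¬A)}
   open: L(c) ⊇ {C, D, ¬A, ¬B, ∀s.¬A, …} — c ∉ (B ⊓ A) possible
2. Hence c : (B ⊓ A): not entailed.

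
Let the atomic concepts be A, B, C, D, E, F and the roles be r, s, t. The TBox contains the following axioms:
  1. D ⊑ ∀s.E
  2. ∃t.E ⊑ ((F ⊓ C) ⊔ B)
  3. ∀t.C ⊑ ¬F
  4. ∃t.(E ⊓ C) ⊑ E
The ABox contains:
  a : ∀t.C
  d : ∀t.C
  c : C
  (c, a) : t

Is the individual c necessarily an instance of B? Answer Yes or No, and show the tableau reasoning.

No

1. c : B?  L(c) = {C} ∪ {¬B}
   open: L(c) ⊇ {C, ¬B, ¬D, ∀t.(¬E ⊔ ¬C), ∀t.¬E, …} (+ ∃-successors) — c ∉ B possible
2. Hence c : B: not entailed.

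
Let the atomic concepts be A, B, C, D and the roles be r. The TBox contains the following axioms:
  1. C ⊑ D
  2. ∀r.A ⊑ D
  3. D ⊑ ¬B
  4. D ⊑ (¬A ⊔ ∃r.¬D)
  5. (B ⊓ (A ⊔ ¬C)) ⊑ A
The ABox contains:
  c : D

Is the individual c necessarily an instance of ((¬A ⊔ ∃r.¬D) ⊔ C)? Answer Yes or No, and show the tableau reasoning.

Yes

1. c : ((¬A ⊔ ∃r.¬D) ⊔ C)?  L(c) = {D} ∪ {((A ⊓ ∀r.D) ⊓ ¬C)}
   clash {D, ¬D} at an ∃-successor — c ∈ ((¬A ⊔ ∃r.¬D) ⊔ C)
2. Hence c : ((¬A ⊔ ∃r.¬D) ⊔ C): entailed.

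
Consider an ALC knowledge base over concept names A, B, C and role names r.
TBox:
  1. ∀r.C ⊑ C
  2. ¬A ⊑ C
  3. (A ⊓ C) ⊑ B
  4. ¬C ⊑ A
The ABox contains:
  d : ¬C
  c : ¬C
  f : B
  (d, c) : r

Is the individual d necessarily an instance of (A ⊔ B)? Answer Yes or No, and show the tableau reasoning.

1. d : (A ⊔ B)?  L(d) = {¬C} ∪ {(¬A ⊓ ¬B)}
   clash {C, ¬C} at d — d ∈ (A ⊔ B)
2. Hence d : (A ⊔ B): entailed.

Yes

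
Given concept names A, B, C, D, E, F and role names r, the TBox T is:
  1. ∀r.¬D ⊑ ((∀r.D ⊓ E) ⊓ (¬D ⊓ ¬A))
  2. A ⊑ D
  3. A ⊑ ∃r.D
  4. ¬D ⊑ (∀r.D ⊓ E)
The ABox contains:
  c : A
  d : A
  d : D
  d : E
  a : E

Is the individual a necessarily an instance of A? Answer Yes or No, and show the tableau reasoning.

1. a : A?  L(a) = {E} ∪ {¬A}
   open: L(a) ⊇ {D, E, ¬A, ∃r.D} (+ ∃-successors) — a ∉ A possible
2. Hence a : A: not entailed.

No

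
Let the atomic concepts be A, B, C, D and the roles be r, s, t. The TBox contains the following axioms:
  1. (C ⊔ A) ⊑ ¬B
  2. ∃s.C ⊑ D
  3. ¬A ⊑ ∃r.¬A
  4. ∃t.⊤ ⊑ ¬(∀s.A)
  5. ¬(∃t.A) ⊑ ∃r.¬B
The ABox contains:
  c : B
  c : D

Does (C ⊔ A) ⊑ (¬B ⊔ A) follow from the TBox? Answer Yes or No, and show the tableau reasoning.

Yes

1. (C ⊔ A) ⊑ (¬B ⊔ A)  ⇔  ((C ⊔ A) ⊓ (B ⊓ ¬A)) unsat w.r.t. T
   all branches close; clash {A, ¬A} at x₀
2. Hence (C ⊔ A) ⊑ (¬B ⊔ A): entailed.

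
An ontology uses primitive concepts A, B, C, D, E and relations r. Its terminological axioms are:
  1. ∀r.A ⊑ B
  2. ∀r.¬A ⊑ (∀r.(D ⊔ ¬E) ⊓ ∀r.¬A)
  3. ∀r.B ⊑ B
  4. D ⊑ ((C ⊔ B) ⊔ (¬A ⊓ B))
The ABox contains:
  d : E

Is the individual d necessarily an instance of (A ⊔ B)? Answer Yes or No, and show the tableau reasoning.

No

1. d : (A ⊔ B)?  L(d) = {E} ∪ {(¬A ⊓ ¬B)}
   open: L(d) ⊇ {E, ¬A, ¬B, ¬D, ∃r.A, …} (+ ∃-successors) — d ∉ (A ⊔ B) possible
2. Hence d : (A ⊔ B): not entailed.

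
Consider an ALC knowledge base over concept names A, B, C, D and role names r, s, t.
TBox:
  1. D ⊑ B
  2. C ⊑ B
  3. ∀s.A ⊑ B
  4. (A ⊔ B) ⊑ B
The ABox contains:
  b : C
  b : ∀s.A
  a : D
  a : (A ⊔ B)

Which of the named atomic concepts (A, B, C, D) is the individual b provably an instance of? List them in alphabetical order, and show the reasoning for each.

1. b : A?  L(b) = {C, ∀s.A} ∪ {¬A}
   apply at b: C⊑B; ∀s.A⊑B
   open: L(b) ⊇ {B, C, ¬A, ∀s.A} — b ∉ A possible
2. b : B?  L(b) = {C, ∀s.A} ∪ {¬B}
   clash {B, ¬B} at b — b ∈ B
3. b : C?  L(b) = {C, ∀s.A} ∪ {¬C}
   clash {C, ¬C} at b — b ∈ C
4. b : D?  L(b) = {C, ∀s.A} ∪ {¬D}
   apply at b: C⊑B; ∀s.A⊑B
   open: L(b) ⊇ {B, C, ¬D, ∀s.A} — b ∉ D possible
5. Entailed for b: {B, C}

{B, C}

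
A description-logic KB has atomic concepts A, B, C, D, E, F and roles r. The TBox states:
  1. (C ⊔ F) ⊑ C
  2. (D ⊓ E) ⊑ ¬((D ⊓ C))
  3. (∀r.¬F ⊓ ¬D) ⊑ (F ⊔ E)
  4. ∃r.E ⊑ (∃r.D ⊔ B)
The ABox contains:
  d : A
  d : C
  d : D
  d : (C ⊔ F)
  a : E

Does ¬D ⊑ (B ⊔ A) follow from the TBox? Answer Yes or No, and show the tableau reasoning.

1. ¬D ⊑ (B ⊔ A)  ⇔  (¬D ⊓ (¬B ⊓ ¬A)) unsat w.r.t. T
   open: L(x₀) ⊇ {¬A, ¬B, ¬C, ¬D, ¬F, …} (+ ∃-successors)
2. Hence ¬D ⊑ (B ⊔ A): not entailed.

No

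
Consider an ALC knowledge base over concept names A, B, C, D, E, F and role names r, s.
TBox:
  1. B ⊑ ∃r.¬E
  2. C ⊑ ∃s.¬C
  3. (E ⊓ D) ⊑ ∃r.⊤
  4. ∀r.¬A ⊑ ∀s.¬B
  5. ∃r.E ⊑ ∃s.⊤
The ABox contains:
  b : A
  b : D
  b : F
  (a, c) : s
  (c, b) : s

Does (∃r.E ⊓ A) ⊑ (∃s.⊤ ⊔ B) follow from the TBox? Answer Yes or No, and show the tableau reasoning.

Yes

1. (∃r.E ⊓ A) ⊑ (∃s.⊤ ⊔ B)  ⇔  ((∃r.E ⊓ A) ⊓ (∀s.⊥ ⊓ ¬B)) unsat w.r.t. T
   all branches close; clash ⊥ at an ∃-successor
2. Hence (∃r.E ⊓ A) ⊑ (∃s.⊤ ⊔ B): entailed.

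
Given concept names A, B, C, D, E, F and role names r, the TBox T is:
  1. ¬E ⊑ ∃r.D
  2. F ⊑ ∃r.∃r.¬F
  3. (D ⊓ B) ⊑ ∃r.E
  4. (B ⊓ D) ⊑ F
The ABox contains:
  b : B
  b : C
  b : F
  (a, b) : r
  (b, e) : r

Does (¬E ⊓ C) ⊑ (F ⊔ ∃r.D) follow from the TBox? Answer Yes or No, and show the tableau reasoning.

Yes

1. (¬E ⊓ C) ⊑ (F ⊔ ∃r.D)  ⇔  ((¬E ⊓ C) ⊓ (¬F ⊓ ∀r.¬D)) unsat w.r.t. T
   all branches close; clash {F, ¬F} at x₀
2. Hence (¬E ⊓ C) ⊑ (F ⊔ ∃r.D): entailed.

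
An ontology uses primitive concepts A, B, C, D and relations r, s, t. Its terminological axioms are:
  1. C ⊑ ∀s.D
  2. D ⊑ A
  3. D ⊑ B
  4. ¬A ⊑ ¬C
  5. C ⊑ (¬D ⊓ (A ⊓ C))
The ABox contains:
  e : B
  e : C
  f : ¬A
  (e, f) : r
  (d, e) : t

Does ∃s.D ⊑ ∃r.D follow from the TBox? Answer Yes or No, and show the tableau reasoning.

1. ∃s.D ⊑ ∃r.D  ⇔  (∃s.D ⊓ ∀r.¬D) unsat w.r.t. T
   open: L(x₀) ⊇ {A, ¬C, ¬D, ∀r.¬D, ∃s.D} (+ ∃-successors)
2. Hence ∃s.D ⊑ ∃r.D: not entailed.

No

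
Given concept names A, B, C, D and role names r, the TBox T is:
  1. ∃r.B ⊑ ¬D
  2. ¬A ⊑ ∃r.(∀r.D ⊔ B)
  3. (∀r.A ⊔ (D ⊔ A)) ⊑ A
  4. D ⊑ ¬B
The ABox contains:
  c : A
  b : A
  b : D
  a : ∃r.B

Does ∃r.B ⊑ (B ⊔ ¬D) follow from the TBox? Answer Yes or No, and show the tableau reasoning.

1. ∃r.B ⊑ (B ⊔ ¬D)  ⇔  (∃r.B ⊓ (¬B ⊓ D)) unsat w.r.t. T
   all branches close; clash {D, ¬D} at x₀
2. Hence ∃r.B ⊑ (B ⊔ ¬D): entailed.

Yes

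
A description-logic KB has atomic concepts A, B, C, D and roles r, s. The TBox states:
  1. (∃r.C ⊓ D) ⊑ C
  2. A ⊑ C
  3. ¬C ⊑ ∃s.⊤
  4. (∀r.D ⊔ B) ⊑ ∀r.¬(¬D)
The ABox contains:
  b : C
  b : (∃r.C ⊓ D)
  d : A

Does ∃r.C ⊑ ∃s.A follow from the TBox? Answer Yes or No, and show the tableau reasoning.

No

1. ∃r.C ⊑ ∃s.A  ⇔  (∃r.C ⊓ ∀s.¬A) unsat w.r.t. T
   open: L(x₀) ⊇ {C, ¬B, ∀s.¬A, ∃r.C, ∃r.¬D} (+ ∃-successors)
2. Hence ∃r.C ⊑ ∃s.A: not entailed.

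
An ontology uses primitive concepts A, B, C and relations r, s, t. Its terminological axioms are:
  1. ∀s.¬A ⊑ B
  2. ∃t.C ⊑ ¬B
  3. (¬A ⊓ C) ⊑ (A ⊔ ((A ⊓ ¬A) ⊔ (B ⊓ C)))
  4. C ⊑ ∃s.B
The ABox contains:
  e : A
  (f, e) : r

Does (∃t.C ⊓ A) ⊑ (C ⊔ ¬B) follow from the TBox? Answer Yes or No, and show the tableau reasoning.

1. (∃t.C ⊓ A) ⊑ (C ⊔ ¬B)  ⇔  ((∃t.C ⊓ A) ⊓ (¬C ⊓ B)) unsat w.r.t. T
   all branches close; clash {B, ¬B} at x₀
2. Hence (∃t.C ⊓ A) ⊑ (C ⊔ ¬B): entailed.

Yes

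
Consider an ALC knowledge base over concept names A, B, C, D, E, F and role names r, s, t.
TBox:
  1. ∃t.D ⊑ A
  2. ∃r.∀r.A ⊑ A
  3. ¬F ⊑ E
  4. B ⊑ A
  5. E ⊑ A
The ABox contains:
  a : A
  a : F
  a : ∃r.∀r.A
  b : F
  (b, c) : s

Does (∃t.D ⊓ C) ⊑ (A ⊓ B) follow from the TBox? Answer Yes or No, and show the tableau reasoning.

No

1. (∃t.D ⊓ C) ⊑ (A ⊓ B)  ⇔  ((∃t.D ⊓ C) ⊓ (¬A ⊔ ¬B)) unsat w.r.t. T
   apply at x₀: ∃t.D⊑A
   open: L(x₀) ⊇ {A, C, F, ¬B, ¬E, …} (+ ∃-successors)
2. Hence (∃t.D ⊓ C) ⊑ (A ⊓ B): not entailed.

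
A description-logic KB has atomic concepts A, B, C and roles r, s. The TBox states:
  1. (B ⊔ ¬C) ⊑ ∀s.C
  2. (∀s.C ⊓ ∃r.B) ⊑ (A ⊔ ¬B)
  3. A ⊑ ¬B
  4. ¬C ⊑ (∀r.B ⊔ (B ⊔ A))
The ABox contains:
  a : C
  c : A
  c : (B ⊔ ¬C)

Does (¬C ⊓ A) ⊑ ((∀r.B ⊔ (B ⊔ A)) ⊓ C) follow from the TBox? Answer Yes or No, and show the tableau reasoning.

No

1. (¬C ⊓ A) ⊑ ((∀r.B ⊔ (B ⊔ A)) ⊓ C)  ⇔  ((¬C ⊓ A) ⊓ ((∃r.¬B ⊓ (¬B ⊓ ¬A)) ⊔ ¬C)) unsat w.r.t. T
   apply at x₀: A⊑¬B; ¬C⊑(∀r.B ⊔ (B ⊔ A))
   open: L(x₀) ⊇ {A, ¬B, ¬C, ∀r.B, ∀r.¬B, …}
2. Hence (¬C ⊓ A) ⊑ ((∀r.B ⊔ (B ⊔ A)) ⊓ C): not entailed.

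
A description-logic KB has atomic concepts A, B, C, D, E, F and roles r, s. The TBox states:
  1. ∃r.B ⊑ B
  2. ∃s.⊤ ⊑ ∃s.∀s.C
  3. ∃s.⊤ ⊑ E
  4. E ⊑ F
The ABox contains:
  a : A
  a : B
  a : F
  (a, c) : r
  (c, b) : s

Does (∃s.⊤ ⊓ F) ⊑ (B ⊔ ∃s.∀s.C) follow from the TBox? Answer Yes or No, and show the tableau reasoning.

1. (∃s.⊤ ⊓ F) ⊑ (B ⊔ ∃s.∀s.C)  ⇔  ((∃s.⊤ ⊓ F) ⊓ (¬B ⊓ ∀s.∃s.¬C)) unsat w.r.t. T
   all branches close; clash {B, ¬B} at x₀
2. Hence (∃s.⊤ ⊓ F) ⊑ (B ⊔ ∃s.∀s.C): entailed.

Yes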